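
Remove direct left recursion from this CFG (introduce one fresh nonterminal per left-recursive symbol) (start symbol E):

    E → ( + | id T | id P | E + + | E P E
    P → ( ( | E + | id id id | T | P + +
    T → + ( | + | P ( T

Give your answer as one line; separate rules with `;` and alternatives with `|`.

E → ( + E' | id T E' | id P E'; P → ( ( P' | E + P' | id id id P' | T P'; T → + ( | + | P ( T; E' → + + E' | P E E' | ε; P' → + + P' | ε

Directly left-recursive nonterminals: E, P.
For E: α = {+ +, P E}, β = {( +, id T, id P}. Rewrite as E → β E' and E' → α E' | ε.
For P: α = {+ +}, β = {( (, E +, id id id, T}. Rewrite as P → β P' and P' → α P' | ε.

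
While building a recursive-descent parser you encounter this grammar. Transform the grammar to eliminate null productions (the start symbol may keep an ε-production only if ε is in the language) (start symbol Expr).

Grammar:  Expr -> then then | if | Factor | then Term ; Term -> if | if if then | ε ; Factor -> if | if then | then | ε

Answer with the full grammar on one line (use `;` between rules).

Expr -> then then | if | Factor | then Term | then | ε; Term -> if | if if then; Factor -> if | if then | then

Nullable set = {Expr, Factor, Term}.
ε ∈ L(G) since Expr is nullable, so keep Expr → ε.
Expand every rule over subsets of its nullable positions: Expr → then Term gives then Term | then.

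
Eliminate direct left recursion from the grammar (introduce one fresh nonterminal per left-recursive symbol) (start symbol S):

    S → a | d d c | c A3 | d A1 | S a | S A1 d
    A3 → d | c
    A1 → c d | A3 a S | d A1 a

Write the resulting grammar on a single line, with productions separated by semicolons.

Left recursion appears on S.
For S: α = {a, A1 d}, β = {a, d d c, c A3, d A1}. Rewrite as S → β S' and S' → α S' | ε.

S → a S' | d d c S' | c A3 S' | d A1 S'; A3 → d | c; A1 → c d | A3 a S | d A1 a; S' → a S' | A1 d S' | ε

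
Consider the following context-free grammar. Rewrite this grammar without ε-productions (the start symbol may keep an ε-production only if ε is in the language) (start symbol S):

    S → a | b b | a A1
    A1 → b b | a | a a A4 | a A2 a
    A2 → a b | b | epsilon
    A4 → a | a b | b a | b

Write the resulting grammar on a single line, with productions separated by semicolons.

S → a | b b | a A1; A1 → b b | a | a a A4 | a A2 a | a a; A2 → a b | b; A4 → a | a b | b a | b

The nullable symbols are {A2}.
ε ∉ L(G), so no ε-production is kept.
For each production, add variants omitting each subset of nullable occurrences: A1 → a A2 a gives a A2 a | a a.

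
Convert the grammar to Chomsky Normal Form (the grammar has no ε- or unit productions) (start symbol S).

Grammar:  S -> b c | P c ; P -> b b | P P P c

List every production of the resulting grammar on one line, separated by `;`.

S -> X1 X2 | P X2; P -> X1 X1 | P Y1; X1 -> b; X2 -> c; Y1 -> P Y2; Y2 -> P X2

Introduce a nonterminal for each terminal appearing in a rule of length ≥ 2: X1 → b, X2 → c.
Binarize each right-hand side of length ≥ 3 by chaining fresh nonterminals (Y1, Y2, …): affected rules were P → P P P X2.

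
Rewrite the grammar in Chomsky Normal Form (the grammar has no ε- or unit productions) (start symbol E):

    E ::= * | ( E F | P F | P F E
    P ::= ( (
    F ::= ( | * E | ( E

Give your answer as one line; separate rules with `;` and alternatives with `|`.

Introduce a nonterminal for each terminal appearing in a rule of length ≥ 2: X1 → (, X2 → *.
Binarize each right-hand side of length ≥ 3 by chaining fresh nonterminals (Y1, Y2, …): affected rules were E → X1 E F; E → P F E.

E ::= * | X1 Y1 | P F | P Y2; P ::= X1 X1; F ::= ( | X2 E | X1 E; X1 ::= (; X2 ::= *; Y1 ::= E F; Y2 ::= F E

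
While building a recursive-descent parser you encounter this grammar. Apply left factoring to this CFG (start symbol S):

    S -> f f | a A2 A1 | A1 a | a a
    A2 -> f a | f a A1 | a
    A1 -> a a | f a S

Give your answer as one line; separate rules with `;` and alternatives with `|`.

S -> f f | A1 a | a S'; A2 -> a | f a A2'; A1 -> a a | f a S; S' -> A2 A1 | a; A2' -> ε | A1

S has alternatives sharing prefix 'a': factor to S → a S' with S' → A2 A1 | a.
A2 has alternatives sharing prefix 'f a': factor to A2 → f a A2' with A2' → ε | A1.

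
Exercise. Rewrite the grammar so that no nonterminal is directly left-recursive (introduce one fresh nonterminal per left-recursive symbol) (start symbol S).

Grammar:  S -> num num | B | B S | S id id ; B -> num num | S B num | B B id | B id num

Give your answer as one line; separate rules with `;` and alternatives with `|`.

S -> num num S' | B S' | B S S'; B -> num num B' | S B num B'; S' -> id id S' | ε; B' -> B id B' | id num B' | ε

Left recursion appears on S, B.
For S: α = {id id}, β = {num num, B, B S}. Rewrite as S → β S' and S' → α S' | ε.
For B: α = {B id, id num}, β = {num num, S B num}. Rewrite as B → β B' and B' → α B' | ε.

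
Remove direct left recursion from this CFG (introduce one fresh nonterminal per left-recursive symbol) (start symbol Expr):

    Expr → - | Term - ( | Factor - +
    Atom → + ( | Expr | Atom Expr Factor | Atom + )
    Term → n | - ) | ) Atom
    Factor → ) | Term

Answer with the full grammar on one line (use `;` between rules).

Expr → - | Term - ( | Factor - +; Atom → + ( Atom1 | Expr Atom1; Term → n | - ) | ) Atom; Factor → ) | Term; Atom1 → Expr Factor Atom1 | + ) Atom1 | ε

Atom is directly left-recursive.
For Atom: α = {Expr Factor, + )}, β = {+ (, Expr}. Rewrite as Atom → β Atom1 and Atom1 → α Atom1 | ε.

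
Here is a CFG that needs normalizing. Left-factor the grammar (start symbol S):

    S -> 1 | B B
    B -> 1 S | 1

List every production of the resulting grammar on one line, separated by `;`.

B has alternatives sharing prefix '1': factor to B → 1 B' with B' → S | ε.

S -> 1 | B B; B -> 1 B'; B' -> S | ε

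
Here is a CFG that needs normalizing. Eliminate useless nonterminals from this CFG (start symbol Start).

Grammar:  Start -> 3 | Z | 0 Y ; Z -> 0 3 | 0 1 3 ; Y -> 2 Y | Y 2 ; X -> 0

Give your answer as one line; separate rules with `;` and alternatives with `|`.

Generating nonterminals: {Start, X, Z}.
Reachable from Start after that: {Start, Z}.
Removed useless symbols: {X, Y} and every production mentioning them.

Start -> 3 | Z; Z -> 0 3 | 0 1 3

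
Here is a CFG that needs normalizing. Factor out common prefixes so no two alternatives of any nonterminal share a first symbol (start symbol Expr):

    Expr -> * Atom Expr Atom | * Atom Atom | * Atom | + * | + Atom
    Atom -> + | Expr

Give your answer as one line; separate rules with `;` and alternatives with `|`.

Expr -> * Atom Expr1 | + Expr2; Atom -> + | Expr; Expr1 -> Expr Atom | Atom | ε; Expr2 -> * | Atom

Expr has alternatives sharing prefix '* Atom': factor to Expr → * Atom Expr1 with Expr1 → Expr Atom | Atom | ε.
Expr has alternatives sharing prefix '+': factor to Expr → + Expr2 with Expr2 → * | Atom.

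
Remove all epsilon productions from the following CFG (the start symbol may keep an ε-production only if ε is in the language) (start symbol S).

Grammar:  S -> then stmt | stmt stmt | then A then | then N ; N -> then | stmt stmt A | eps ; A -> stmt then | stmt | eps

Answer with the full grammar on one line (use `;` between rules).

Nullable nonterminals: {A, N}.
ε ∉ L(G), so no ε-production is kept.
Expand every rule over subsets of its nullable positions: S → then A then gives then A then | then then. S → then N gives then N | then. N → stmt stmt A gives stmt stmt A | stmt stmt.

S -> then stmt | stmt stmt | then A then | then then | then N | then; N -> then | stmt stmt A | stmt stmt; A -> stmt then | stmt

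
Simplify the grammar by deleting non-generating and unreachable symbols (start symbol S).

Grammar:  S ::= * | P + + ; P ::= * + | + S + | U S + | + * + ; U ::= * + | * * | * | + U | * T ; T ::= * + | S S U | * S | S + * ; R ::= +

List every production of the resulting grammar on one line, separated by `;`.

S ::= * | P + +; P ::= * + | + S + | U S + | + * +; U ::= * + | * * | * | + U | * T; T ::= * + | S S U | * S | S + *

Generating nonterminals: {P, R, S, T, U}.
Reachable from S after that: {P, S, T, U}.
Removed useless symbols: {R} and every production mentioning them.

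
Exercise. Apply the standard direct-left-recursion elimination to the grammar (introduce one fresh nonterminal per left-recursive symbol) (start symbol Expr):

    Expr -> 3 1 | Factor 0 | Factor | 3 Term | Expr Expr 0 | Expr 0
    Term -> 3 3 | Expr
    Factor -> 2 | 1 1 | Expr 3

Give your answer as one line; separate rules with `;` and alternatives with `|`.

Left recursion appears on Expr.
For Expr: α = {Expr 0, 0}, β = {3 1, Factor 0, Factor, 3 Term}. Rewrite as Expr → β Expr1 and Expr1 → α Expr1 | ε.

Expr -> 3 1 Expr1 | Factor 0 Expr1 | Factor Expr1 | 3 Term Expr1; Term -> 3 3 | Expr; Factor -> 2 | 1 1 | Expr 3; Expr1 -> Expr 0 Expr1 | 0 Expr1 | ε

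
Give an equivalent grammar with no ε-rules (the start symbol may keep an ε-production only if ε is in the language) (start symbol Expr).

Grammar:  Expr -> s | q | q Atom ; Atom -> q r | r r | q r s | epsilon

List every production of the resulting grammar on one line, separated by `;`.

The nullable symbols are {Atom}.
ε ∉ L(G), so no ε-production is kept.

Expr -> s | q | q Atom; Atom -> q r | r r | q r s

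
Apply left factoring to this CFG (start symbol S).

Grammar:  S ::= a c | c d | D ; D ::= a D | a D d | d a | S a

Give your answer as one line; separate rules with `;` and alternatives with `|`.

S ::= a c | c d | D; D ::= d a | S a | a D D'; D' ::= eps | d

D has alternatives sharing prefix 'a D': factor to D → a D D' with D' → ε | d.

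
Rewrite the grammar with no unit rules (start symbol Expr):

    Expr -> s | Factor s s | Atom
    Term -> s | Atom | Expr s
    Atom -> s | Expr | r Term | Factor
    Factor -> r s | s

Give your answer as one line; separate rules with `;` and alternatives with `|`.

Unit pairs: Atom ⇒* {Expr, Factor}; Expr ⇒* {Atom, Factor}; Term ⇒* {Atom, Expr, Factor}.
Replace each nonterminal's rules with the union of the non-unit rules of every nonterminal it unit-derives.

Expr -> s | r Term | r s | Factor s s; Term -> s | Expr s | r Term | r s | Factor s s; Atom -> s | r Term | r s | Factor s s; Factor -> r s | s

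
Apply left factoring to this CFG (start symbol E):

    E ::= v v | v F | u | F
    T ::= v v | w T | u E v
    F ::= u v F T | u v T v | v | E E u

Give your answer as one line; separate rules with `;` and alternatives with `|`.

E has alternatives sharing prefix 'v': factor to E → v E' with E' → v | F.
F has alternatives sharing prefix 'u v': factor to F → u v F' with F' → F T | T v.

E ::= u | F | v E'; T ::= v v | w T | u E v; F ::= v | E E u | u v F'; E' ::= v | F; F' ::= F T | T v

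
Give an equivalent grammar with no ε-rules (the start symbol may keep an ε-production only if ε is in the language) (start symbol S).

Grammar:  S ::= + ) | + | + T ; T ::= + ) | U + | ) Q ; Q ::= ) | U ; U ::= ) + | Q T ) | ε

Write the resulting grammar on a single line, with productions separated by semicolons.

S ::= + ) | + | + T; T ::= + ) | U + | + | ) Q | ); Q ::= ) | U; U ::= ) + | Q T ) | T )

Nullable set = {Q, U}.
ε ∉ L(G), so no ε-production is kept.
Expand every rule over subsets of its nullable positions: T → U + gives U + | +. T → ) Q gives ) Q | ). U → Q T ) gives Q T ) | T ).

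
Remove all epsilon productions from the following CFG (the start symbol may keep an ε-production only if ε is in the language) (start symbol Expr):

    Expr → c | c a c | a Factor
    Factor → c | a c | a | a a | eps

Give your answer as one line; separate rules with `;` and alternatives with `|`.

Nullable set = {Factor}.
ε ∉ L(G), so no ε-production is kept.
Expand every rule over subsets of its nullable positions: Expr → a Factor gives a Factor | a.

Expr → c | c a c | a Factor | a; Factor → c | a c | a | a a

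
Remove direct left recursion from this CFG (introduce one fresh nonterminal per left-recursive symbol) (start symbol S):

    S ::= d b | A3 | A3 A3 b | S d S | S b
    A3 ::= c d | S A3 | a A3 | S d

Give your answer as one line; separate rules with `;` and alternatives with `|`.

S ::= d b S' | A3 S' | A3 A3 b S'; A3 ::= c d | S A3 | a A3 | S d; S' ::= d S S' | b S' | eps

S is directly left-recursive.
For S: α = {d S, b}, β = {d b, A3, A3 A3 b}. Rewrite as S → β S' and S' → α S' | ε.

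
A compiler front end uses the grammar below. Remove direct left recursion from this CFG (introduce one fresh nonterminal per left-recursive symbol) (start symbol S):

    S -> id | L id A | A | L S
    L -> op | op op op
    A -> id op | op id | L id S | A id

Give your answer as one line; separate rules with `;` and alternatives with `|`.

Directly left-recursive nonterminal: A.
For A: α = {id}, β = {id op, op id, L id S}. Rewrite as A → β A' and A' → α A' | ε.

S -> id | L id A | A | L S; L -> op | op op op; A -> id op A' | op id A' | L id S A'; A' -> id A' | epsilon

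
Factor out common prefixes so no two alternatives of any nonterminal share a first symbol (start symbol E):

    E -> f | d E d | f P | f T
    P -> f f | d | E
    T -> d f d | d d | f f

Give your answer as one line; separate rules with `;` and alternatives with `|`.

E -> d E d | f E'; P -> f f | d | E; T -> f f | d T'; E' -> ε | P | T; T' -> f d | d

E has alternatives sharing prefix 'f': factor to E → f E' with E' → ε | P | T.
T has alternatives sharing prefix 'd': factor to T → d T' with T' → f d | d.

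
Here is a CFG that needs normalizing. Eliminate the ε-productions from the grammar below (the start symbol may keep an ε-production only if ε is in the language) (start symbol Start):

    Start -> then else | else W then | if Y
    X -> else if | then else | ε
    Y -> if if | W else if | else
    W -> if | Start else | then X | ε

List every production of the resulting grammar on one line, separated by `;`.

Start -> then else | else W then | else then | if Y; X -> else if | then else; Y -> if if | W else if | else if | else; W -> if | Start else | then X | then

Nullable set = {W, X}.
ε ∉ L(G), so no ε-production is kept.
Expand every rule over subsets of its nullable positions: Start → else W then gives else W then | else then. Y → W else if gives W else if | else if. W → then X gives then X | then.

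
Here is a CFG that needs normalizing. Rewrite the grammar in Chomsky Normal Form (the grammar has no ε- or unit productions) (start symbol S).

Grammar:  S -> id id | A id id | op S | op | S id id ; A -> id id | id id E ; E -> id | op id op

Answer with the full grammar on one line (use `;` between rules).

Introduce a nonterminal for each terminal appearing in a rule of length ≥ 2: X1 → id, X2 → op.
Binarize each right-hand side of length ≥ 3 by chaining fresh nonterminals (Y1, Y2, …): affected rules were S → A X1 X1; S → S X1 X1; A → X1 X1 E; E → X2 X1 X2.

S -> X1 X1 | A Y1 | X2 S | op | S Y2; A -> X1 X1 | X1 Y3; E -> id | X2 Y4; X1 -> id; X2 -> op; Y1 -> X1 X1; Y2 -> X1 X1; Y3 -> X1 E; Y4 -> X1 X2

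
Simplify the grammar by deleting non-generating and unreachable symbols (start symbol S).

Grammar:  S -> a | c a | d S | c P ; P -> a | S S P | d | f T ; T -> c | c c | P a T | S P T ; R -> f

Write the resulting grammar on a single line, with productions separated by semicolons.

S -> a | c a | d S | c P; P -> a | S S P | d | f T; T -> c | c c | P a T | S P T

Generating nonterminals: {P, R, S, T}.
Reachable from S after that: {P, S, T}.
Removed useless symbols: {R} and every production mentioning them.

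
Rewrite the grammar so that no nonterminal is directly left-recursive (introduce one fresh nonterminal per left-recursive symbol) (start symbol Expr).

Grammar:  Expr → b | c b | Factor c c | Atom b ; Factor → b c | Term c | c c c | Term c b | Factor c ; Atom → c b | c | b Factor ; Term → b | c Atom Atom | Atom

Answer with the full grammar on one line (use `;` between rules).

Factor is directly left-recursive.
For Factor: α = {c}, β = {b c, Term c, c c c, Term c b}. Rewrite as Factor → β Factor1 and Factor1 → α Factor1 | ε.

Expr → b | c b | Factor c c | Atom b; Factor → b c Factor1 | Term c Factor1 | c c c Factor1 | Term c b Factor1; Atom → c b | c | b Factor; Term → b | c Atom Atom | Atom; Factor1 → c Factor1 | ε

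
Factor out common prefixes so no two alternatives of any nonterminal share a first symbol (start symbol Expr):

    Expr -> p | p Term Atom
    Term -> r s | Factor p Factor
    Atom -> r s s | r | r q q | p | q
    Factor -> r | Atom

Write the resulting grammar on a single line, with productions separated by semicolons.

Expr -> p Expr1; Term -> r s | Factor p Factor; Atom -> p | q | r Atom1; Factor -> r | Atom; Expr1 -> ε | Term Atom; Atom1 -> s s | ε | q q

Expr has alternatives sharing prefix 'p': factor to Expr → p Expr1 with Expr1 → ε | Term Atom.
Atom has alternatives sharing prefix 'r': factor to Atom → r Atom1 with Atom1 → s s | ε | q q.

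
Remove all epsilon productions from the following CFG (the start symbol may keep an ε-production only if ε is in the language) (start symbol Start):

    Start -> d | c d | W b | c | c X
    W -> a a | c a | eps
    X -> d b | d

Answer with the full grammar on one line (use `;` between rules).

Start -> d | c d | W b | b | c | c X; W -> a a | c a; X -> d b | d

Nullable set = {W}.
ε ∉ L(G), so no ε-production is kept.
Add the nullable-subset variants: Start → W b gives W b | b.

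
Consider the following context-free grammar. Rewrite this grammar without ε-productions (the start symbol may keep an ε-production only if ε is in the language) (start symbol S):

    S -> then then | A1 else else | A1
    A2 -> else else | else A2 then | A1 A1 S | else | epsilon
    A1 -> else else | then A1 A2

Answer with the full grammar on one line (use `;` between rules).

S -> then then | A1 else else | A1; A2 -> else else | else A2 then | else then | A1 A1 S | else; A1 -> else else | then A1 A2 | then A1

Nullable set = {A2}.
ε ∉ L(G), so no ε-production is kept.
Add the nullable-subset variants: A2 → else A2 then gives else A2 then | else then. A1 → then A1 A2 gives then A1 A2 | then A1.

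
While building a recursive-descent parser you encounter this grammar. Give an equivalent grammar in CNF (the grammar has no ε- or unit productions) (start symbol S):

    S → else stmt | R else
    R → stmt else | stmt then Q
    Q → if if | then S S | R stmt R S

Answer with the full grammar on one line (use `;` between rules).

Introduce a nonterminal for each terminal appearing in a rule of length ≥ 2: X1 → else, X2 → stmt, X3 → then, X4 → if.
Binarize each right-hand side of length ≥ 3 by chaining fresh nonterminals (Y1, Y2, …): affected rules were R → X2 X3 Q; Q → X3 S S; Q → R X2 R S.

S → X1 X2 | R X1; R → X2 X1 | X2 Y1; Q → X4 X4 | X3 Y2 | R Y3; X1 → else; X2 → stmt; X3 → then; X4 → if; Y1 → X3 Q; Y2 → S S; Y3 → X2 Y4; Y4 → R S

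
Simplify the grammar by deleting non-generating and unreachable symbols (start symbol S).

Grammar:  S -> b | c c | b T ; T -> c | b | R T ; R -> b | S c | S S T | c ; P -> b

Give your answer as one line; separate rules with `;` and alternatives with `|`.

S -> b | c c | b T; T -> c | b | R T; R -> b | S c | S S T | c

Generating nonterminals: {P, R, S, T}.
Reachable from S after that: {R, S, T}.
Removed useless symbols: {P} and every production mentioning them.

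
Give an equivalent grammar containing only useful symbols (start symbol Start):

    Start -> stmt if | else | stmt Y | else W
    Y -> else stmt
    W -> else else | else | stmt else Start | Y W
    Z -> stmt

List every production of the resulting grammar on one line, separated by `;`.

Start -> stmt if | else | stmt Y | else W; Y -> else stmt; W -> else else | else | stmt else Start | Y W

Generating nonterminals: {Start, W, Y, Z}.
Reachable from Start after that: {Start, W, Y}.
Removed useless symbols: {Z} and every production mentioning them.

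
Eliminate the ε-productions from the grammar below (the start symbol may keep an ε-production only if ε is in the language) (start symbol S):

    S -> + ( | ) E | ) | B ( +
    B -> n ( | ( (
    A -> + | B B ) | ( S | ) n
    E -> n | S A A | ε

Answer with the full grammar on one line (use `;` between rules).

Nullable nonterminals: {E}.
ε ∉ L(G), so no ε-production is kept.
For each production, add variants omitting each subset of nullable occurrences: S → ) E gives ) E | ).

S -> + ( | ) E | ) | B ( +; B -> n ( | ( (; A -> + | B B ) | ( S | ) n; E -> n | S A A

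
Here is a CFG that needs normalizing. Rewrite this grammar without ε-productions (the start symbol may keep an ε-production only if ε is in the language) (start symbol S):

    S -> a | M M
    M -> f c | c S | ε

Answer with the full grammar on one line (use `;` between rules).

Nullable nonterminals: {M, S}.
ε ∈ L(G) since S is nullable, so keep S → ε.
Expand every rule over subsets of its nullable positions: S → M M gives M M | M. M → c S gives c S | c.

S -> a | M M | M | ε; M -> f c | c S | c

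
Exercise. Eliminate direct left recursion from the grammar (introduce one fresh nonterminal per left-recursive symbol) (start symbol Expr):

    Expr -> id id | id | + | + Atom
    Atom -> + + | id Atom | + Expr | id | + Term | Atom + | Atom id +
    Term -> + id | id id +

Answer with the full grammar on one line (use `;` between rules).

Left recursion appears on Atom.
For Atom: α = {+, id +}, β = {+ +, id Atom, + Expr, id, + Term}. Rewrite as Atom → β Atom1 and Atom1 → α Atom1 | ε.

Expr -> id id | id | + | + Atom; Atom -> + + Atom1 | id Atom Atom1 | + Expr Atom1 | id Atom1 | + Term Atom1; Term -> + id | id id +; Atom1 -> + Atom1 | id + Atom1 | ε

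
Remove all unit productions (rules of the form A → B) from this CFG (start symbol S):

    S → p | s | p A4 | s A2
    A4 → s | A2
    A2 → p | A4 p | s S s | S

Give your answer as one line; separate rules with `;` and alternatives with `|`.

Unit pairs: A2 ⇒* {S}; A4 ⇒* {A2, S}.
For every A with A ⇒* B via unit rules, add B's non-unit alternatives to A; then delete every rule of the form X → Y.

S → p | s | p A4 | s A2; A4 → s | p | A4 p | s S s | p A4 | s A2; A2 → p | A4 p | s S s | s | p A4 | s A2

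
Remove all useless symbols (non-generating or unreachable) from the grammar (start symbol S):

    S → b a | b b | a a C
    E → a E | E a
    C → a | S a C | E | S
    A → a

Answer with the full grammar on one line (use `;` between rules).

S → b a | b b | a a C; C → a | S a C | S

Generating nonterminals: {A, C, S}.
Reachable from S after that: {C, S}.
Removed useless symbols: {A, E} and every production mentioning them.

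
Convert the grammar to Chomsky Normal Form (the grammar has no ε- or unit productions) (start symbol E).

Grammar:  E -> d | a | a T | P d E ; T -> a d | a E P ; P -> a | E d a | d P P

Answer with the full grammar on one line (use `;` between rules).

Introduce a nonterminal for each terminal appearing in a rule of length ≥ 2: X1 → a, X2 → d.
Binarize each right-hand side of length ≥ 3 by chaining fresh nonterminals (Y1, Y2, …): affected rules were E → P X2 E; T → X1 E P; P → E X2 X1; P → X2 P P.

E -> d | a | X1 T | P Y1; T -> X1 X2 | X1 Y2; P -> a | E Y3 | X2 Y4; X1 -> a; X2 -> d; Y1 -> X2 E; Y2 -> E P; Y3 -> X2 X1; Y4 -> P P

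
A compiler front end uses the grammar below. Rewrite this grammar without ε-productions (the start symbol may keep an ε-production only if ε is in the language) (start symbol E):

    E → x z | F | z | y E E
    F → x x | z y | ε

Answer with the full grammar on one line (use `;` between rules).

E → x z | F | z | y E E | y E | y | ε; F → x x | z y

The nullable symbols are {E, F}.
ε ∈ L(G) since E is nullable, so keep E → ε.
Add the nullable-subset variants: E → y E E gives y E E | y E | y.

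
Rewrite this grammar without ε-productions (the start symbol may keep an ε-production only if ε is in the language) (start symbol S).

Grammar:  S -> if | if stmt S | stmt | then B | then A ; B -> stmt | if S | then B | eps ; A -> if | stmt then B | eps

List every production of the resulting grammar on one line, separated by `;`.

The nullable symbols are {A, B}.
ε ∉ L(G), so no ε-production is kept.
Add the nullable-subset variants: S → then B gives then B | then. B → then B gives then B | then. A → stmt then B gives stmt then B | stmt then.

S -> if | if stmt S | stmt | then B | then | then A; B -> stmt | if S | then B | then; A -> if | stmt then B | stmt then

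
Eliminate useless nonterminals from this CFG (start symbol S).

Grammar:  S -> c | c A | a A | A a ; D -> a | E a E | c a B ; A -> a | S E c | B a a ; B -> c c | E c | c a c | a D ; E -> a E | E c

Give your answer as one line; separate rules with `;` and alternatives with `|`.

Generating nonterminals: {A, B, D, S}.
Reachable from S after that: {A, B, D, S}.
Removed useless symbols: {E} and every production mentioning them.

S -> c | c A | a A | A a; D -> a | c a B; A -> a | B a a; B -> c c | c a c | a D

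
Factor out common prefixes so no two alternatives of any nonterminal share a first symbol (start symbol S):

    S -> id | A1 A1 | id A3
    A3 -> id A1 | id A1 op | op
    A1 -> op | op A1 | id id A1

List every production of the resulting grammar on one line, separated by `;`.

S -> A1 A1 | id S'; A3 -> op | id A1 A3'; A1 -> id id A1 | op A1'; S' -> ε | A3; A3' -> ε | op; A1' -> ε | A1

S has alternatives sharing prefix 'id': factor to S → id S' with S' → ε | A3.
A3 has alternatives sharing prefix 'id A1': factor to A3 → id A1 A3' with A3' → ε | op.
A1 has alternatives sharing prefix 'op': factor to A1 → op A1' with A1' → ε | A1.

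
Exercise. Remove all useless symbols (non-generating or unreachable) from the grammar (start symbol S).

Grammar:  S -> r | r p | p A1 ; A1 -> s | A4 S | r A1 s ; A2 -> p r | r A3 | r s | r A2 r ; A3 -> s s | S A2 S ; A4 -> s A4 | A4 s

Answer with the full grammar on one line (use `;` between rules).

S -> r | r p | p A1; A1 -> s | r A1 s

Generating nonterminals: {A1, A2, A3, S}.
Reachable from S after that: {A1, S}.
Removed useless symbols: {A2, A3, A4} and every production mentioning them.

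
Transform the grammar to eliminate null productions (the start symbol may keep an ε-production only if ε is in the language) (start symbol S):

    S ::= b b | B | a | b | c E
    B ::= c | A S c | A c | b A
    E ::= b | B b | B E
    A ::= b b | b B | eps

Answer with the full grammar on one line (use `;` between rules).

Nullable set = {A}.
ε ∉ L(G), so no ε-production is kept.
Add the nullable-subset variants: B → A S c gives A S c | S c. B → b A gives b A | b.

S ::= b b | B | a | b | c E; B ::= c | A S c | S c | A c | b A | b; E ::= b | B b | B E; A ::= b b | b B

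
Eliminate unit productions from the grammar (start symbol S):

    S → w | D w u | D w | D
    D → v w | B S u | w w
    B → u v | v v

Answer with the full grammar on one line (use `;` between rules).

S → v w | B S u | w w | w | D w u | D w; D → v w | B S u | w w; B → u v | v v

Unit pairs: S ⇒* {D}.
For each unit pair (A, B), copy every non-unit production of B to A, then drop all unit productions.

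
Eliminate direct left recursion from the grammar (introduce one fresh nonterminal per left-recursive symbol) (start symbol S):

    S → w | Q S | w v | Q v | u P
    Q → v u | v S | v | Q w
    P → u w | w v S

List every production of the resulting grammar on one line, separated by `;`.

Left recursion appears on Q.
For Q: α = {w}, β = {v u, v S, v}. Rewrite as Q → β Q' and Q' → α Q' | ε.

S → w | Q S | w v | Q v | u P; Q → v u Q' | v S Q' | v Q'; P → u w | w v S; Q' → w Q' | ε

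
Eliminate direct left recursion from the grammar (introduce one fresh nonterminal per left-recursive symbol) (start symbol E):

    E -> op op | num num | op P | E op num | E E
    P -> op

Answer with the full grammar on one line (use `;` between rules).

E -> op op E' | num num E' | op P E'; P -> op; E' -> op num E' | E E' | eps

Left recursion appears on E.
For E: α = {op num, E}, β = {op op, num num, op P}. Rewrite as E → β E' and E' → α E' | ε.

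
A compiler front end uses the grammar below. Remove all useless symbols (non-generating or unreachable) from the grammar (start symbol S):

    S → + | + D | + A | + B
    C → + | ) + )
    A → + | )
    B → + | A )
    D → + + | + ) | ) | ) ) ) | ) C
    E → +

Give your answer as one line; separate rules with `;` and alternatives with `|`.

S → + | + D | + A | + B; C → + | ) + ); A → + | ); B → + | A ); D → + + | + ) | ) | ) ) ) | ) C

Generating nonterminals: {A, B, C, D, E, S}.
Reachable from S after that: {A, B, C, D, S}.
Removed useless symbols: {E} and every production mentioning them.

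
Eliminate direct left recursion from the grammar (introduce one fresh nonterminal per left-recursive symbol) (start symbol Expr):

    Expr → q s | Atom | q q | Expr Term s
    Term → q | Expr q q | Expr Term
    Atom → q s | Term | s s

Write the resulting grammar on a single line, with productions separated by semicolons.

Directly left-recursive nonterminal: Expr.
For Expr: α = {Term s}, β = {q s, Atom, q q}. Rewrite as Expr → β Expr1 and Expr1 → α Expr1 | ε.

Expr → q s Expr1 | Atom Expr1 | q q Expr1; Term → q | Expr q q | Expr Term; Atom → q s | Term | s s; Expr1 → Term s Expr1 | eps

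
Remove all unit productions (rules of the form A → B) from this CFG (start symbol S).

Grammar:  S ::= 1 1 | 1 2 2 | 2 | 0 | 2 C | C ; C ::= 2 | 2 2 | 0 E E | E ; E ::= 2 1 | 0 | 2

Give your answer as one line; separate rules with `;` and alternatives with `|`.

S ::= 2 1 | 0 | 2 | 2 2 | 0 E E | 1 1 | 1 2 2 | 2 C; C ::= 2 1 | 0 | 2 | 2 2 | 0 E E; E ::= 2 1 | 0 | 2

Unit pairs: C ⇒* {E}; S ⇒* {C, E}.
Replace each nonterminal's rules with the union of the non-unit rules of every nonterminal it unit-derives.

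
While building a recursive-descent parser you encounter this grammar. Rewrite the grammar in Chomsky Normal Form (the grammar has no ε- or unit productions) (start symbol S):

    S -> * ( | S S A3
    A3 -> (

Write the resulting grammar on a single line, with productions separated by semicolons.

S -> X1 X2 | S Y1; A3 -> (; X1 -> *; X2 -> (; Y1 -> S A3

Introduce a nonterminal for each terminal appearing in a rule of length ≥ 2: X1 → *, X2 → (.
Binarize each right-hand side of length ≥ 3 by chaining fresh nonterminals (Y1, Y2, …): affected rules were S → S S A3.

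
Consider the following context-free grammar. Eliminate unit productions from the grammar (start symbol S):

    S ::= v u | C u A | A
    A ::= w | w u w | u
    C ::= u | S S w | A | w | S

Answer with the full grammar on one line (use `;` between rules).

Unit pairs: C ⇒* {A, S}; S ⇒* {A}.
Replace each nonterminal's rules with the union of the non-unit rules of every nonterminal it unit-derives.

S ::= v u | C u A | w | w u w | u; A ::= w | w u w | u; C ::= u | S S w | w | v u | C u A | w u w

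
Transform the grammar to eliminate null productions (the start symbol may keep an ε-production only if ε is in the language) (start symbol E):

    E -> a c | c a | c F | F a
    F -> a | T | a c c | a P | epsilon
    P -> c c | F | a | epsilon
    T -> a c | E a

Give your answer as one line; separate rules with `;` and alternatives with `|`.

E -> a c | c a | c F | c | F a | a; F -> a | T | a c c | a P; P -> c c | F | a; T -> a c | E a

Nullable nonterminals: {F, P}.
ε ∉ L(G), so no ε-production is kept.
Expand every rule over subsets of its nullable positions: E → c F gives c F | c. E → F a gives F a | a.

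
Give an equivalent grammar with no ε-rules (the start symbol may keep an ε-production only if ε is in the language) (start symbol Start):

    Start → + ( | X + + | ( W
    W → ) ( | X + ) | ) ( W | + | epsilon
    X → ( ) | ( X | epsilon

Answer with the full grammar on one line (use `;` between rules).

Nullable nonterminals: {W, X}.
ε ∉ L(G), so no ε-production is kept.
Expand every rule over subsets of its nullable positions: Start → X + + gives X + + | + +. Start → ( W gives ( W | (. W → X + ) gives X + ) | + ). X → ( X gives ( X | (.

Start → + ( | X + + | + + | ( W | (; W → ) ( | X + ) | + ) | ) ( W | +; X → ( ) | ( X | (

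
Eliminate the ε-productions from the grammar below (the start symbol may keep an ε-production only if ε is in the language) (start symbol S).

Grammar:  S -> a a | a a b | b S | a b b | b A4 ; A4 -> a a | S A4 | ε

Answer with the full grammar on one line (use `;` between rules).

S -> a a | a a b | b S | a b b | b A4 | b; A4 -> a a | S A4 | S

The nullable symbols are {A4}.
ε ∉ L(G), so no ε-production is kept.
Add the nullable-subset variants: S → b A4 gives b A4 | b. A4 → S A4 gives S A4 | S.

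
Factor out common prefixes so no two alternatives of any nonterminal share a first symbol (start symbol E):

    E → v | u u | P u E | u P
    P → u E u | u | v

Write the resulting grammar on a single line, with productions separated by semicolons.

E has alternatives sharing prefix 'u': factor to E → u E' with E' → u | P.
P has alternatives sharing prefix 'u': factor to P → u P' with P' → E u | ε.

E → v | P u E | u E'; P → v | u P'; E' → u | P; P' → E u | eps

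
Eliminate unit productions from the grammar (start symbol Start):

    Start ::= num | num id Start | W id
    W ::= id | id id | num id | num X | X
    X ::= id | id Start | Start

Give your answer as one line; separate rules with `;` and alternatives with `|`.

Unit pairs: W ⇒* {Start, X}; X ⇒* {Start}.
For every A with A ⇒* B via unit rules, add B's non-unit alternatives to A; then delete every rule of the form X → Y.

Start ::= num | num id Start | W id; W ::= num | num id Start | W id | id | id Start | id id | num id | num X; X ::= num | num id Start | W id | id | id Start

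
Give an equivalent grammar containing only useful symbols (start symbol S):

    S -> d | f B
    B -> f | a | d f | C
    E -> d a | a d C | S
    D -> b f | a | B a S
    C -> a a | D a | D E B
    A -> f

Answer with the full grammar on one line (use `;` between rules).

Generating nonterminals: {A, B, C, D, E, S}.
Reachable from S after that: {B, C, D, E, S}.
Removed useless symbols: {A} and every production mentioning them.

S -> d | f B; B -> f | a | d f | C; E -> d a | a d C | S; D -> b f | a | B a S; C -> a a | D a | D E B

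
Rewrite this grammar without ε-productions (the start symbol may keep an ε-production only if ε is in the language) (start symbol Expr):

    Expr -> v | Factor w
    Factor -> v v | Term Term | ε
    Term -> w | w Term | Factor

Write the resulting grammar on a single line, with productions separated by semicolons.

Nullable set = {Factor, Term}.
ε ∉ L(G), so no ε-production is kept.
Expand every rule over subsets of its nullable positions: Expr → Factor w gives Factor w | w. Factor → Term Term gives Term Term | Term.

Expr -> v | Factor w | w; Factor -> v v | Term Term | Term; Term -> w | w Term | Factor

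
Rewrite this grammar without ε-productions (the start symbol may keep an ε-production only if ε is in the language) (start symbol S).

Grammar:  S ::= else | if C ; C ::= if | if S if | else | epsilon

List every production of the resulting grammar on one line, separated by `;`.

S ::= else | if C | if; C ::= if | if S if | else

Nullable nonterminals: {C}.
ε ∉ L(G), so no ε-production is kept.
Expand every rule over subsets of its nullable positions: S → if C gives if C | if.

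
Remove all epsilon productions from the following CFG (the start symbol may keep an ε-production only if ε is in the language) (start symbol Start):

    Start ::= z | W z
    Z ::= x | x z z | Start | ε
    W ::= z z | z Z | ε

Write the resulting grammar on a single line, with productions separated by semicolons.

Nullable nonterminals: {W, Z}.
ε ∉ L(G), so no ε-production is kept.
Add the nullable-subset variants: W → z Z gives z Z | z.

Start ::= z | W z; Z ::= x | x z z | Start; W ::= z z | z Z | z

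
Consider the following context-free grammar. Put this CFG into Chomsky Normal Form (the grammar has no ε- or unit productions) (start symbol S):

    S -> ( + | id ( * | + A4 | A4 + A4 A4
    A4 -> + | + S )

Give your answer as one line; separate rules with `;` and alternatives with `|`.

Introduce a nonterminal for each terminal appearing in a rule of length ≥ 2: X1 → (, X2 → +, X3 → id, X4 → *, X5 → ).
Binarize each right-hand side of length ≥ 3 by chaining fresh nonterminals (Y1, Y2, …): affected rules were S → X3 X1 X4; S → A4 X2 A4 A4; A4 → X2 S X5.

S -> X1 X2 | X3 Y1 | X2 A4 | A4 Y2; A4 -> + | X2 Y4; X1 -> (; X2 -> +; X3 -> id; X4 -> *; X5 -> ); Y1 -> X1 X4; Y2 -> X2 Y3; Y3 -> A4 A4; Y4 -> S X5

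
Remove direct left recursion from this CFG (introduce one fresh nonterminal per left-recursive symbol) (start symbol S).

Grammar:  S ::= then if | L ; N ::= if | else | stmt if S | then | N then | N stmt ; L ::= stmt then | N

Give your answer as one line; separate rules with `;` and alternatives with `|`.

Left recursion appears on N.
For N: α = {then, stmt}, β = {if, else, stmt if S, then}. Rewrite as N → β N' and N' → α N' | ε.

S ::= then if | L; N ::= if N' | else N' | stmt if S N' | then N'; L ::= stmt then | N; N' ::= then N' | stmt N' | ε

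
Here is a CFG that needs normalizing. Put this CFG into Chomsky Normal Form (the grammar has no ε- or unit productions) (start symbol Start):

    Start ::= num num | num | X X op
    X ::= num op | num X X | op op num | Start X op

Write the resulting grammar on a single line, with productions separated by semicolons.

Start ::= X1 X1 | num | X Y1; X ::= X1 X2 | X1 Y2 | X2 Y3 | Start Y4; X1 ::= num; X2 ::= op; Y1 ::= X X2; Y2 ::= X X; Y3 ::= X2 X1; Y4 ::= X X2

Introduce a nonterminal for each terminal appearing in a rule of length ≥ 2: X1 → num, X2 → op.
Binarize each right-hand side of length ≥ 3 by chaining fresh nonterminals (Y1, Y2, …): affected rules were Start → X X X2; X → X1 X X; X → X2 X2 X1; X → Start X X2.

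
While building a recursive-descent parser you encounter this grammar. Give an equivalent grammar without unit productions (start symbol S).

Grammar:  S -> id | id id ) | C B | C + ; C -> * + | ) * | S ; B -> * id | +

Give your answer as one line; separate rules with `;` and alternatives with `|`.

S -> id | id id ) | C B | C +; C -> * + | ) * | id | id id ) | C B | C +; B -> * id | +

Unit pairs: C ⇒* {S}.
For every A with A ⇒* B via unit rules, add B's non-unit alternatives to A; then delete every rule of the form X → Y.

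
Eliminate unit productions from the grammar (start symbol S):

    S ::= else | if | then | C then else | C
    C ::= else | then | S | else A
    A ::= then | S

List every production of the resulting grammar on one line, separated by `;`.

S ::= else | then | else A | if | C then else; C ::= else | then | else A | if | C then else; A ::= else | then | else A | if | C then else

Unit pairs: A ⇒* {C, S}; C ⇒* {S}; S ⇒* {C}.
Replace each nonterminal's rules with the union of the non-unit rules of every nonterminal it unit-derives.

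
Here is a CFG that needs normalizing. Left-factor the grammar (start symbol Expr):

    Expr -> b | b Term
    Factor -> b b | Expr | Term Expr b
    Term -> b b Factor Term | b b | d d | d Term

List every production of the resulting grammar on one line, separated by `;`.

Expr has alternatives sharing prefix 'b': factor to Expr → b Expr1 with Expr1 → ε | Term.
Term has alternatives sharing prefix 'b b': factor to Term → b b Term1 with Term1 → Factor Term | ε.
Term has alternatives sharing prefix 'd': factor to Term → d Term2 with Term2 → d | Term.

Expr -> b Expr1; Factor -> b b | Expr | Term Expr b; Term -> b b Term1 | d Term2; Expr1 -> ε | Term; Term1 -> Factor Term | ε; Term2 -> d | Term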